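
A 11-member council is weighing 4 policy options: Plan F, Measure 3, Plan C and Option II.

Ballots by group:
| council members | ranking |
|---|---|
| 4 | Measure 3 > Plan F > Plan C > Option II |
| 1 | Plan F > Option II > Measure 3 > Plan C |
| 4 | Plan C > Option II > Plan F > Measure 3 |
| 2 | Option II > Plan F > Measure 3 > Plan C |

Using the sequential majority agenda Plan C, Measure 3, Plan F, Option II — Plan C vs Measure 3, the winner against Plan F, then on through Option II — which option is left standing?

Option II

Round 1: Plan C vs Measure 3 — 4–7, Measure 3 advances.
Round 2: Measure 3 vs Plan F — 4–7, Plan F advances.
Round 3: Plan F vs Option II — 5–6, Option II advances.
The agenda winner is Option II.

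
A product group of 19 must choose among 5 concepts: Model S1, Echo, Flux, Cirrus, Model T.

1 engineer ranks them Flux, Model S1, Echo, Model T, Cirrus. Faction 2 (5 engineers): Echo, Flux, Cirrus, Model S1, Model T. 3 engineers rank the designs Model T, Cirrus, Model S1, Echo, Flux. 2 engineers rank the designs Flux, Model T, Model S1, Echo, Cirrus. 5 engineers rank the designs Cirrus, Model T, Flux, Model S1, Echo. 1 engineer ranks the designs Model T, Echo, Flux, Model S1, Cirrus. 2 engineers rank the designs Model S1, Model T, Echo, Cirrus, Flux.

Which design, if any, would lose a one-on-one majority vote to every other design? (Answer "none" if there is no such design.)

none

Pairwise majorities:
Model S1–Echo: Model S1 13–6.
Model S1 vs Flux: 5 to 14, Flux.
Model S1 vs Cirrus: Model S1 is ranked higher on 1+2+1+2 = 6 ballots, Cirrus on 13. Cirrus wins 13–6.
Model S1 vs Model T: Model T wins 11–8.
Echo vs Flux: 5+3+1+2 = 11 for Echo, 8 for Flux — Echo by 11–8.
Echo vs Cirrus: 11 to 8, Echo.
Echo vs Model T: 1+5 = 6 for Echo, 13 for Model T — Model T by 13–6.
Flux vs Cirrus: Cirrus wins 10–9.
Flux vs Model T: Model T, 11–8.
Cirrus vs Model T: Cirrus is ranked higher on 5+5 = 10 ballots, Model T on 9. Cirrus wins 10–9.
Each design has at least one pairwise win (Model S1 beats Echo; Echo beats Flux; Flux beats Model S1; Cirrus beats Model S1; Model T beats Model S1) — no Condorcet loser.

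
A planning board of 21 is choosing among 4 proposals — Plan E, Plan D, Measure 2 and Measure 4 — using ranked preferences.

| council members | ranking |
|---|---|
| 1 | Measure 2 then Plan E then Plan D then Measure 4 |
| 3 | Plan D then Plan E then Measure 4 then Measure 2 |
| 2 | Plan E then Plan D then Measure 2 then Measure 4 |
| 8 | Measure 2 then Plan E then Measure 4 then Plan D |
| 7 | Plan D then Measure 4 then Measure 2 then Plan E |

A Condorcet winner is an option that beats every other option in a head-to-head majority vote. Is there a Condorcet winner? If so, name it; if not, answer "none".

none

Check each pair by majority over 21 ballots:
Plan E vs Plan D: Plan E wins 11–10.
Plan E vs Measure 2: Measure 2, 16–5.
Plan E–Measure 4: Plan E 14–7.
Plan D vs Measure 2: Plan D, 12–9.
Plan D vs Measure 4: Plan D wins 13–8.
Measure 2 vs Measure 4: Measure 2 wins 11–10.
No option is unbeaten: Plan E loses to Measure 2; Plan D loses to Plan E; Measure 2 loses to Plan D; Measure 4 loses to Plan E. In particular Plan E → Plan D → Measure 2 → Plan E is a majority cycle — no Condorcet winner exists.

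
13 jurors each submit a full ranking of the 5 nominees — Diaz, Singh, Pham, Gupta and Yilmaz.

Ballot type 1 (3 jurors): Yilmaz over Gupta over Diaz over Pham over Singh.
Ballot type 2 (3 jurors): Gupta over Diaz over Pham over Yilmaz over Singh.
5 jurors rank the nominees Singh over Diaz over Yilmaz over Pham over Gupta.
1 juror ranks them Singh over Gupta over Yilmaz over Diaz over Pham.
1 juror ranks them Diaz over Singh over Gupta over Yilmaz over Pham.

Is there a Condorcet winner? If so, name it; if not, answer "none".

none

Head-to-head results (13 jurors):
Diaz vs Singh: Diaz wins 7–6.
Diaz vs Pham: Diaz wins 13–0.
Diaz vs Gupta: Gupta wins 7–6.
Diaz vs Yilmaz: Diaz, 9–4.
Singh vs Pham: Singh, 7–6.
Singh–Gupta: Singh 7–6.
Singh–Yilmaz: Singh 7–6.
Pham–Gupta: Gupta 8–5.
Pham vs Yilmaz: Yilmaz, 10–3.
Gupta vs Yilmaz: Yilmaz wins 8–5.
Every nominee loses at least once (Diaz loses to Gupta; Singh loses to Diaz; Pham loses to Diaz; Gupta loses to Singh; Yilmaz loses to Diaz). The majority relation contains the cycle Diaz beats Singh beats Gupta beats Diaz, so there is no Condorcet winner.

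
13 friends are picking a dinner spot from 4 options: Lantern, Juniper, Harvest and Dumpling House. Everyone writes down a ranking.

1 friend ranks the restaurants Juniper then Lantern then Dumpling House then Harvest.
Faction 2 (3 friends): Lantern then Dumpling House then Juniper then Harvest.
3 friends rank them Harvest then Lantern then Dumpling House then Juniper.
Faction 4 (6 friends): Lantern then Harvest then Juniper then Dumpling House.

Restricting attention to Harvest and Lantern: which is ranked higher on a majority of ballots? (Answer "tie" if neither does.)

Lantern

Ballots ranking Harvest above Lantern: 3.
Ballots ranking Lantern above Harvest: 13 − 3 = 10.
Lantern wins the head-to-head 10–3.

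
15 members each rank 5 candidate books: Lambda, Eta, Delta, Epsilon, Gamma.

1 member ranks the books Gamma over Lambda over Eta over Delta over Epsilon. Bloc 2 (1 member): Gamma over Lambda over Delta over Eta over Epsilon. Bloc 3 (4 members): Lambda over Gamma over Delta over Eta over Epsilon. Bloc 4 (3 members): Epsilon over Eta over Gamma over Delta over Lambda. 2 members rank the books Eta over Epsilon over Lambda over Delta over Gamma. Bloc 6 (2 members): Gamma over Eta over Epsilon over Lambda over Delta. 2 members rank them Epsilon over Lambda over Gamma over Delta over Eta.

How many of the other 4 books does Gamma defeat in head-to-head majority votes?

Gamma against each rival (15 members):
Gamma–Lambda: Lambda 8–7.
Gamma vs Eta: Gamma wins 10–5.
Gamma vs Delta: Gamma is ranked higher on 1+1+4+3+2+2 = 13 ballots, Delta on 2. Gamma wins 13–2.
Gamma vs Epsilon: Gamma preferred on 1+1+4+2 = 8 ballots; Gamma wins 8–7.
Gamma beats Eta, Delta, Epsilon; loses to Lambda — 3 pairwise wins.

3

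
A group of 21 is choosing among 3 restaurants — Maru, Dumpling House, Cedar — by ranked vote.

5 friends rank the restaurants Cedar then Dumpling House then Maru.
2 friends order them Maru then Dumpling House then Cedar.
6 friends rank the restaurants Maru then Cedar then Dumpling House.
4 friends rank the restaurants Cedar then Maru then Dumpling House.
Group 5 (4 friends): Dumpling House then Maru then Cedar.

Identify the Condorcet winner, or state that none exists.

Check each pair by majority over 21 ballots:
Maru vs Dumpling House: Maru preferred on 2+6+4 = 12 ballots; Maru wins 12–9.
Maru vs Cedar: 12 to 9, Maru.
Dumpling House vs Cedar: 6 to 15, Cedar.
Only Maru has no losses; Maru is the Condorcet winner.

Maru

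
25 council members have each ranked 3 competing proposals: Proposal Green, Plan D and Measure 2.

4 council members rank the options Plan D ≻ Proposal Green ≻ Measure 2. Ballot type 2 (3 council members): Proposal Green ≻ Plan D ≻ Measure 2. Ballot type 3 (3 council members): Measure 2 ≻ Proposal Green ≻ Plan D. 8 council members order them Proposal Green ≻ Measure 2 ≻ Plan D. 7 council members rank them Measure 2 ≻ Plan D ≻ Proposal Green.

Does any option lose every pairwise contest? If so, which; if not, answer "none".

Plan D

Head-to-head results (25 council members):
Proposal Green vs Plan D: Proposal Green, 14–11.
Proposal Green vs Measure 2: 15 to 10, Proposal Green.
Plan D vs Measure 2: Plan D preferred on 4+3 = 7 ballots; Measure 2 wins 18–7.
Only Plan D has no wins; Plan D is the Condorcet loser.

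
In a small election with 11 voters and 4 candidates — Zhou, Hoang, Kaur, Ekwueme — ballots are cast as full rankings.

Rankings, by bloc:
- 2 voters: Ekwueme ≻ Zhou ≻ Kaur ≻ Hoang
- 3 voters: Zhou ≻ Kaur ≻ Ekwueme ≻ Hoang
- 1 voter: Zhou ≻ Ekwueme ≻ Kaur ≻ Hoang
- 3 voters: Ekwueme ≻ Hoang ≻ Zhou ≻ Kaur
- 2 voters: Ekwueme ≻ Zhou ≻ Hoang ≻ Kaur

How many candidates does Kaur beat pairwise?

Kaur against each rival (11 voters):
Kaur–Zhou: Zhou 11–0.
Kaur vs Hoang: Kaur wins 6–5.
Kaur vs Ekwueme: Ekwueme, 8–3.
Kaur beats Hoang; loses to Zhou, Ekwueme — 1 pairwise win.

1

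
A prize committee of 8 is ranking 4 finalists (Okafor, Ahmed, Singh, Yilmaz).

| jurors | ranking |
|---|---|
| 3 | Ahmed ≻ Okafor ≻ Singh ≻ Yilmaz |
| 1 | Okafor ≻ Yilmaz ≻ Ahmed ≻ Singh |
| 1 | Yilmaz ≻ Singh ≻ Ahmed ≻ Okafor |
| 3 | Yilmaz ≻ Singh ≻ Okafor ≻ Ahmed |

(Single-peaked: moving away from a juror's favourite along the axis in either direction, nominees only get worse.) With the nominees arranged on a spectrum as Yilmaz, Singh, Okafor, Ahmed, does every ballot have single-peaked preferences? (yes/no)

Axis positions: Yilmaz=1, Singh=2, Okafor=3, Ahmed=4.
Faction 1 (peak Ahmed at position 4): ranking walks positions 4-3-2-1, expanding outward from the peak — single-peaked.
Faction 2: ranking walks positions 3-1-4-2; Yilmaz is ranked above Singh even though Singh lies between Yilmaz and the peak Okafor on the axis — preferences dip and rise again. Not single-peaked.
Faction 3: ranking walks positions 1-2-4-3; Ahmed is ranked above Okafor even though Okafor lies between Ahmed and the peak Yilmaz on the axis — preferences dip and rise again. Not single-peaked.
Faction 4 (peak Yilmaz at position 1): ranking walks positions 1-2-3-4, expanding outward from the peak — single-peaked.
Faction 2 violates single-peakedness, so the profile is not single-peaked on this axis.

no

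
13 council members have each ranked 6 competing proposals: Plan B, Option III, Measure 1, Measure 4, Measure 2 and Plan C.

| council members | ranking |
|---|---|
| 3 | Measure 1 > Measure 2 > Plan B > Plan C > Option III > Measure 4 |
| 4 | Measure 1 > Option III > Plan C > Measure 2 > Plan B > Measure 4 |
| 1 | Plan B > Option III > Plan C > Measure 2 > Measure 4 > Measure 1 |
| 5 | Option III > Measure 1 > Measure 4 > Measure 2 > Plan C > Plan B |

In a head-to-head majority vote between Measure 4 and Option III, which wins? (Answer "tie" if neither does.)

No ballot ranks Measure 4 above Option III: 0.
Ballots ranking Option III above Measure 4: 13 − 0 = 13.
Option III wins the head-to-head 13–0.

Option III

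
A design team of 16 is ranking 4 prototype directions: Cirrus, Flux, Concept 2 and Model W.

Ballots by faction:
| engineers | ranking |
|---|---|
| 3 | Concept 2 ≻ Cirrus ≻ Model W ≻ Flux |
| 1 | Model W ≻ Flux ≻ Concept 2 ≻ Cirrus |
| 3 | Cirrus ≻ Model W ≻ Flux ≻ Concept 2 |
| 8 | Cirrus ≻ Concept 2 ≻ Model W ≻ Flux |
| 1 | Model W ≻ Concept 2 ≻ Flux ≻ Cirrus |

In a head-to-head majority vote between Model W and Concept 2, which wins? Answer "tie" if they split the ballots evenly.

Ballots ranking Model W above Concept 2: 1 + 3 + 1 = 5.
Ballots ranking Concept 2 above Model W: 16 − 5 = 11.
Concept 2 wins the head-to-head 11–5.

Concept 2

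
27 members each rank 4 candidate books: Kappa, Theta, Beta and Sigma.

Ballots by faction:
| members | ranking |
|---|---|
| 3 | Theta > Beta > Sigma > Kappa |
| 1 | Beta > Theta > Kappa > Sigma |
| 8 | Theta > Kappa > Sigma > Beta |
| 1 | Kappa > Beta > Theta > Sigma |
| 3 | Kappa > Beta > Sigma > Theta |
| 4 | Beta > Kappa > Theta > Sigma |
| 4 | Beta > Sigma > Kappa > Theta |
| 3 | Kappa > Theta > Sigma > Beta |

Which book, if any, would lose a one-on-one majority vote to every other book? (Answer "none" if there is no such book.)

Head-to-head results (27 members):
Kappa vs Theta: Kappa wins 15–12.
Kappa vs Beta: Kappa, 15–12.
Kappa vs Sigma: Kappa preferred on 1+8+1+3+4+3 = 20 ballots; Kappa wins 20–7.
Theta vs Beta: Theta preferred on 3+8+3 = 14 ballots; Theta wins 14–13.
Theta–Sigma: Theta 20–7.
Beta vs Sigma: Beta preferred on 3+1+1+3+4+4 = 16 ballots; Beta wins 16–11.
Sigma is beaten in every head-to-head and is the Condorcet loser.

Sigma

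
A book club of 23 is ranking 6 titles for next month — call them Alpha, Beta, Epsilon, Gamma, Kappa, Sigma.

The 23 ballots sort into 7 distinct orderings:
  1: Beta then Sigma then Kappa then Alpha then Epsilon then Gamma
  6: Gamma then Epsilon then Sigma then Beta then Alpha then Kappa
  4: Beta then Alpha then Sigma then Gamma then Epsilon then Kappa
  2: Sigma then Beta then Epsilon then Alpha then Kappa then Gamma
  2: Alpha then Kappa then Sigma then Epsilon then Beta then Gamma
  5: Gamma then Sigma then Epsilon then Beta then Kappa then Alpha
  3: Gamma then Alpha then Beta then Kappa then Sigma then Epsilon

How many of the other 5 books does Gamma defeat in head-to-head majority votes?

5

Gamma against each rival (23 members):
Gamma vs Alpha: 14 to 9, Gamma.
Gamma vs Beta: Gamma wins 14–9.
Gamma vs Epsilon: Gamma wins 18–5.
Gamma vs Kappa: Gamma wins 18–5.
Gamma–Sigma: Gamma 14–9.
Gamma beats Alpha, Beta, Epsilon, Kappa, Sigma — 5 pairwise wins.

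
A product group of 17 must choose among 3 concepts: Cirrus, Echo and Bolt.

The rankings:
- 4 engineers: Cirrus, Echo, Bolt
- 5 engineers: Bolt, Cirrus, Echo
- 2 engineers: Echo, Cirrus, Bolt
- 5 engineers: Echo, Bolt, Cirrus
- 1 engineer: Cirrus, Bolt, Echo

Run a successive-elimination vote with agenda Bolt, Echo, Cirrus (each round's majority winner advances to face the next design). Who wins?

Cirrus

Round 1: Bolt vs Echo — 6–11, Echo advances.
Round 2: Echo vs Cirrus — 7–10, Cirrus advances.
Cirrus survives the agenda.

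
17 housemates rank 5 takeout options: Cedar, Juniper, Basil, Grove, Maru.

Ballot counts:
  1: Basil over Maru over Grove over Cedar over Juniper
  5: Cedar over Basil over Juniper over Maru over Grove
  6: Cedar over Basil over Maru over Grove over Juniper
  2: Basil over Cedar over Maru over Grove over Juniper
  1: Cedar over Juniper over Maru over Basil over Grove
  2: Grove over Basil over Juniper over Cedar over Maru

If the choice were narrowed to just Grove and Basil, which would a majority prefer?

Basil

Ballots ranking Grove above Basil: 2.
Ballots ranking Basil above Grove: 17 − 2 = 15.
Basil wins the head-to-head 15–2.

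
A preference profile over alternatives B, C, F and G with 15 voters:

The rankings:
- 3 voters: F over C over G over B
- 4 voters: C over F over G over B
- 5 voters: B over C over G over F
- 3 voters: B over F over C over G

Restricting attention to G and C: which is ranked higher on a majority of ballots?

No ballot ranks G above C: 0.
Ballots ranking C above G: 15 − 0 = 15.
C wins the head-to-head 15–0.

C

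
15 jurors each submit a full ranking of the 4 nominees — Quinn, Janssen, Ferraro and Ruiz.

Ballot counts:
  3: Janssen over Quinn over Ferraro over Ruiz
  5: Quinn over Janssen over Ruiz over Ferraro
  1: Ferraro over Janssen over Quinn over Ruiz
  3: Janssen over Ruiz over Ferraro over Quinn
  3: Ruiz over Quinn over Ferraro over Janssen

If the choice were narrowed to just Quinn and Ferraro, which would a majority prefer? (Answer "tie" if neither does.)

Quinn

Ballots ranking Quinn above Ferraro: 3 + 5 + 3 = 11.
Ballots ranking Ferraro above Quinn: 15 − 11 = 4.
Quinn wins the head-to-head 11–4.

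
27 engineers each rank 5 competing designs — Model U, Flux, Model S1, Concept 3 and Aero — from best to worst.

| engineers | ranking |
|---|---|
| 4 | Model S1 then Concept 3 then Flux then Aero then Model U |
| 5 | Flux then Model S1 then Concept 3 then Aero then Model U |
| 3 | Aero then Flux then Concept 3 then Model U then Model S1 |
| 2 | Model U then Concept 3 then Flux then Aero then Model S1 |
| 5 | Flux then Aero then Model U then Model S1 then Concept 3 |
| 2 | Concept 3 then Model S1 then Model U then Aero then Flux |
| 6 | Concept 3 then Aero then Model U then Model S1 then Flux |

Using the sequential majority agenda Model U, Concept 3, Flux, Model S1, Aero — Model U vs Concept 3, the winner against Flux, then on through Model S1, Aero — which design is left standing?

Aero

Round 1: Model U vs Concept 3 — 7–20, Concept 3 advances.
Round 2: Concept 3 vs Flux — 14–13, Concept 3 advances.
Round 3: Concept 3 vs Model S1 — 13–14, Model S1 advances.
Round 4: Model S1 vs Aero — 11–16, Aero advances.
Aero survives the agenda.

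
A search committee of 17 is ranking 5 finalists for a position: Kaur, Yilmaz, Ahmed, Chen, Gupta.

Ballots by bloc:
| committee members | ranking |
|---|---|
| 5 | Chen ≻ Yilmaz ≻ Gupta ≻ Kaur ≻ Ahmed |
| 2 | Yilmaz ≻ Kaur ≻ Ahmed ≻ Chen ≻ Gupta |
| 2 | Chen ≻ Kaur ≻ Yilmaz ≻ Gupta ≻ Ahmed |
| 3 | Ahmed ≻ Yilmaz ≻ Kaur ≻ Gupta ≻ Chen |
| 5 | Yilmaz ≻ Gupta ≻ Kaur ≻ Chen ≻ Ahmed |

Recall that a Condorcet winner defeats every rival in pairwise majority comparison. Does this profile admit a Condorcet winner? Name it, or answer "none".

Yilmaz

Check each pair by majority over 17 ballots:
Kaur vs Yilmaz: 2 for Kaur, 15 for Yilmaz — Yilmaz by 15–2.
Kaur vs Ahmed: Kaur is ranked higher on 5+2+2+5 = 14 ballots, Ahmed on 3. Kaur wins 14–3.
Kaur vs Chen: Kaur preferred on 2+3+5 = 10 ballots; Kaur wins 10–7.
Kaur vs Gupta: 7 to 10, Gupta.
Yilmaz vs Ahmed: 5+2+2+5 = 14 for Yilmaz, 3 for Ahmed — Yilmaz by 14–3.
Yilmaz vs Chen: 2+3+5 = 10 for Yilmaz, 7 for Chen — Yilmaz by 10–7.
Yilmaz vs Gupta: Yilmaz preferred on 5+2+2+3+5 = 17 ballots; Yilmaz wins 17–0.
Ahmed vs Chen: 5 to 12, Chen.
Ahmed vs Gupta: Ahmed is ranked higher on 2+3 = 5 ballots, Gupta on 12. Gupta wins 12–5.
Chen vs Gupta: 5+2+2 = 9 for Chen, 8 for Gupta — Chen by 9–8.
Yilmaz defeats every rival head-to-head and is the Condorcet winner.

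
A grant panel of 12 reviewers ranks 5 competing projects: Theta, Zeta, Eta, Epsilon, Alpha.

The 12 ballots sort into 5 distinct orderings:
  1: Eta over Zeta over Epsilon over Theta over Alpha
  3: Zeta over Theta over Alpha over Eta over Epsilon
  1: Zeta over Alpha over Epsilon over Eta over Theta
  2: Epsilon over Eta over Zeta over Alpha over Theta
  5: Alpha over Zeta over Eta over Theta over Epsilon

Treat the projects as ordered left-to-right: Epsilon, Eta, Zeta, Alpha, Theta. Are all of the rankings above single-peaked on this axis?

Axis positions: Epsilon=1, Eta=2, Zeta=3, Alpha=4, Theta=5.
Cluster 1: ranking walks positions 2-3-1-5-4; Theta is ranked above Alpha even though Alpha lies between Theta and the peak Eta on the axis — preferences dip and rise again. Not single-peaked.
Cluster 2: ranking walks positions 3-5-4-2-1; Theta is ranked above Alpha even though Alpha lies between Theta and the peak Zeta on the axis — preferences dip and rise again. Not single-peaked.
Cluster 3: ranking walks positions 3-4-1-2-5; Epsilon is ranked above Eta even though Eta lies between Epsilon and the peak Zeta on the axis — preferences dip and rise again. Not single-peaked.
Cluster 4 (peak Epsilon at position 1): ranking walks positions 1-2-3-4-5, expanding outward from the peak — single-peaked.
Cluster 5 (peak Alpha at position 4): ranking walks positions 4-3-2-5-1, expanding outward from the peak — single-peaked.
Cluster 1 violates single-peakedness, so the profile is not single-peaked on this axis.

no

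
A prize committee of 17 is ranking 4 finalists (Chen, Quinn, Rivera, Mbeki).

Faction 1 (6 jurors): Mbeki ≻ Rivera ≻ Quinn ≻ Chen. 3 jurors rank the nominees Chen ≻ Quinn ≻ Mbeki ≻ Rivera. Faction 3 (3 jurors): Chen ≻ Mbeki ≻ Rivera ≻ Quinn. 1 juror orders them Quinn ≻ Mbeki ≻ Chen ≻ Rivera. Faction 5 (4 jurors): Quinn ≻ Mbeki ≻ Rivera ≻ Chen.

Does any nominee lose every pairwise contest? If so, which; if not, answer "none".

Chen

Head-to-head results (17 jurors):
Chen–Quinn: Quinn 11–6.
Chen vs Rivera: 7 to 10, Rivera.
Chen vs Mbeki: 6 to 11, Mbeki.
Quinn vs Rivera: Rivera wins 9–8.
Quinn–Mbeki: Mbeki 9–8.
Rivera vs Mbeki: 0 for Rivera, 17 for Mbeki — Mbeki by 17–0.
Only Chen has no wins; Chen is the Condorcet loser.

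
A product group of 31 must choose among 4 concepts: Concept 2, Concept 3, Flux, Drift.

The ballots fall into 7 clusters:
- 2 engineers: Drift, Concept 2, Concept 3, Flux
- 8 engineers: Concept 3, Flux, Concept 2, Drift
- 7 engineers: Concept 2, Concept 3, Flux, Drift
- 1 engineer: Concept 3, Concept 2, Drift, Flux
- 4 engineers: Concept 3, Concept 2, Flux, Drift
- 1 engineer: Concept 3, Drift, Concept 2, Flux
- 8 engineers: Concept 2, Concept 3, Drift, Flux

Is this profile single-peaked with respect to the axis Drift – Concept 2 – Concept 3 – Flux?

no

Axis positions: Drift=1, Concept 2=2, Concept 3=3, Flux=4.
Cluster 1 (peak Drift at position 1): ranking walks positions 1-2-3-4, expanding outward from the peak — single-peaked.
Cluster 2 (peak Concept 3 at position 3): ranking walks positions 3-4-2-1, expanding outward from the peak — single-peaked.
Cluster 3 (peak Concept 2 at position 2): ranking walks positions 2-3-4-1, expanding outward from the peak — single-peaked.
Cluster 4 (peak Concept 3 at position 3): ranking walks positions 3-2-1-4, expanding outward from the peak — single-peaked.
Cluster 5 (peak Concept 3 at position 3): ranking walks positions 3-2-4-1, expanding outward from the peak — single-peaked.
Cluster 6: ranking walks positions 3-1-2-4; Drift is ranked above Concept 2 even though Concept 2 lies between Drift and the peak Concept 3 on the axis — preferences dip and rise again. Not single-peaked.
Cluster 7 (peak Concept 2 at position 2): ranking walks positions 2-3-1-4, expanding outward from the peak — single-peaked.
Cluster 6 violates single-peakedness, so the profile is not single-peaked on this axis.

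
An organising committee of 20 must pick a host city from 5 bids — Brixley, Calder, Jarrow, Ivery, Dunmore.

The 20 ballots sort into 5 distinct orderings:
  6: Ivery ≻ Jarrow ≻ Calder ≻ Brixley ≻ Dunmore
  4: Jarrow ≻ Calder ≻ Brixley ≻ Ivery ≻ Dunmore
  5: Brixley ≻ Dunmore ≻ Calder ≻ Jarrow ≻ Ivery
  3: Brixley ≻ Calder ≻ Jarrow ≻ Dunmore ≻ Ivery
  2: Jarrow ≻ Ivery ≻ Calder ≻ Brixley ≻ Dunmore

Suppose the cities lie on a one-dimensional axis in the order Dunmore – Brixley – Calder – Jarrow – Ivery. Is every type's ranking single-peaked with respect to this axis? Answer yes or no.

yes

Axis positions: Dunmore=1, Brixley=2, Calder=3, Jarrow=4, Ivery=5.
Type 1 (peak Ivery at position 5): ranking walks positions 5-4-3-2-1, expanding outward from the peak — single-peaked.
Type 2 (peak Jarrow at position 4): ranking walks positions 4-3-2-5-1, expanding outward from the peak — single-peaked.
Type 3 (peak Brixley at position 2): ranking walks positions 2-1-3-4-5, expanding outward from the peak — single-peaked.
Type 4 (peak Brixley at position 2): ranking walks positions 2-3-4-1-5, expanding outward from the peak — single-peaked.
Type 5 (peak Jarrow at position 4): ranking walks positions 4-5-3-2-1, expanding outward from the peak — single-peaked.
Every ranking is single-peaked on this axis.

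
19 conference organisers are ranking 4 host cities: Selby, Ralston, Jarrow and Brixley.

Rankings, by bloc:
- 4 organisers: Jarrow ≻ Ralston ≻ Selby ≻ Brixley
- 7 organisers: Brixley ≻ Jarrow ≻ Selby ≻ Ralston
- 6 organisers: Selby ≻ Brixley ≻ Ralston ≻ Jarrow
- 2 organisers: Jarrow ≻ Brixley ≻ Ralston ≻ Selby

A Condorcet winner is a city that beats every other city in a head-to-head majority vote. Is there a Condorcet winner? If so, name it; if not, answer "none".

Check each pair by majority over 19 ballots:
Selby vs Ralston: Selby preferred on 7+6 = 13 ballots; Selby wins 13–6.
Selby vs Jarrow: Selby is ranked higher on 6 ballots, Jarrow on 13. Jarrow wins 13–6.
Selby vs Brixley: 10 to 9, Selby.
Ralston vs Jarrow: Ralston is ranked higher on 6 ballots, Jarrow on 13. Jarrow wins 13–6.
Ralston vs Brixley: Ralston is ranked higher on 4 ballots, Brixley on 15. Brixley wins 15–4.
Jarrow vs Brixley: 6 to 13, Brixley.
Each city drops at least one matchup (Selby loses to Jarrow; Ralston loses to Selby; Jarrow loses to Brixley; Brixley loses to Selby); the cycle Selby beats Brixley beats Jarrow beats Selby rules out a Condorcet winner.

none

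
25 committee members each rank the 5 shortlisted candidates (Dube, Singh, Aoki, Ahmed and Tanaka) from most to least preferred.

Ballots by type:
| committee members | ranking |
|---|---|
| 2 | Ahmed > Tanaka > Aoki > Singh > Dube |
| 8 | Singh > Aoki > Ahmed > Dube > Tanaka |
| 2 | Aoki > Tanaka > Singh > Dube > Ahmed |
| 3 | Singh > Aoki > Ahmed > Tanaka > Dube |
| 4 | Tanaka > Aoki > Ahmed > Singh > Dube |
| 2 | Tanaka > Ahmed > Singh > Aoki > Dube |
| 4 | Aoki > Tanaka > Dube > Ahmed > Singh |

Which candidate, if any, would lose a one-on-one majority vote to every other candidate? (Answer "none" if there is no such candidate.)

Dube

Pairwise majorities:
Dube vs Singh: 4 to 21, Singh.
Dube vs Aoki: 0 to 25, Aoki.
Dube vs Ahmed: Dube preferred on 2+4 = 6 ballots; Ahmed wins 19–6.
Dube vs Tanaka: 8 for Dube, 17 for Tanaka — Tanaka by 17–8.
Singh–Aoki: Singh 13–12.
Singh vs Ahmed: Singh preferred on 8+2+3 = 13 ballots; Singh wins 13–12.
Singh vs Tanaka: 11 to 14, Tanaka.
Aoki vs Ahmed: Aoki wins 21–4.
Aoki–Tanaka: Aoki 17–8.
Ahmed vs Tanaka: 2+8+3 = 13 for Ahmed, 12 for Tanaka — Ahmed by 13–12.
Dube loses to every other candidate — it is the Condorcet loser.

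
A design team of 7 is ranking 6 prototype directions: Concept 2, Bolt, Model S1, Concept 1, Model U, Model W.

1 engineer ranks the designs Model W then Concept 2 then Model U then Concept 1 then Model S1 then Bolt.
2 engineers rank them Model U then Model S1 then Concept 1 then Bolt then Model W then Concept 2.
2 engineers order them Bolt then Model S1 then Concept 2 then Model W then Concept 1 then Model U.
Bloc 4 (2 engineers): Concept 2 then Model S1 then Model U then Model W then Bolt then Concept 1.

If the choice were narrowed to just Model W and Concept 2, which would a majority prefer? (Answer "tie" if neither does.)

Concept 2

Ballots ranking Model W above Concept 2: 1 + 2 = 3.
Ballots ranking Concept 2 above Model W: 7 − 3 = 4.
Concept 2 wins the head-to-head 4–3.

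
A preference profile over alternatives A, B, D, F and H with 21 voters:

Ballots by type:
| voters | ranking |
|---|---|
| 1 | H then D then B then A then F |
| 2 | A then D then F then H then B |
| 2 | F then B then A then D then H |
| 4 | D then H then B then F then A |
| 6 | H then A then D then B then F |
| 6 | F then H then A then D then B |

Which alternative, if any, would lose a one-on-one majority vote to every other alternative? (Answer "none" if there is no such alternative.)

Pairwise majorities:
A–B: A 14–7.
A vs D: A wins 16–5.
A vs F: F, 12–9.
A vs H: A is ranked higher on 2+2 = 4 ballots, H on 17. H wins 17–4.
B vs D: D wins 19–2.
B vs F: B, 11–10.
B vs H: 2 to 19, H.
D vs F: D preferred on 1+2+4+6 = 13 ballots; D wins 13–8.
D vs H: 8 to 13, H.
F vs H: H wins 11–10.
Every alternative wins at least one matchup (A beats B; B beats F; D beats B; F beats A; H beats A), so there is no Condorcet loser.

none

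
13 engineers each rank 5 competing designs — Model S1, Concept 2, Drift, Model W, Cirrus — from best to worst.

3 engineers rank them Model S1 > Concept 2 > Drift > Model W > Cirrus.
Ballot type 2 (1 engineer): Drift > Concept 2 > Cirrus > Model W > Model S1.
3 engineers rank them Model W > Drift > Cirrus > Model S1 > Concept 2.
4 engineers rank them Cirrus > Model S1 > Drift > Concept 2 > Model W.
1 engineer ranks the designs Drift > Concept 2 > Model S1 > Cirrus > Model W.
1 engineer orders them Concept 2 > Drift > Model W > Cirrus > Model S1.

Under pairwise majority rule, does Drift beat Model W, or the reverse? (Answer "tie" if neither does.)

Ballots ranking Drift above Model W: 3 + 1 + 4 + 1 + 1 = 10.
Ballots ranking Model W above Drift: 13 − 10 = 3.
Drift wins the head-to-head 10–3.

Drift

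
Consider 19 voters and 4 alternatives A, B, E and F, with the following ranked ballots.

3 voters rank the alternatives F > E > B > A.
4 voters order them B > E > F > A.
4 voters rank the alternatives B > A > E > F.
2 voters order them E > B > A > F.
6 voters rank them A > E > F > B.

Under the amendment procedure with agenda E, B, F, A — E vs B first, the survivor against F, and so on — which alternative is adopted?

A

Round 1: E vs B — 11–8, E advances.
Round 2: E vs F — 16–3, E advances.
Round 3: E vs A — 9–10, A advances.
A survives the agenda.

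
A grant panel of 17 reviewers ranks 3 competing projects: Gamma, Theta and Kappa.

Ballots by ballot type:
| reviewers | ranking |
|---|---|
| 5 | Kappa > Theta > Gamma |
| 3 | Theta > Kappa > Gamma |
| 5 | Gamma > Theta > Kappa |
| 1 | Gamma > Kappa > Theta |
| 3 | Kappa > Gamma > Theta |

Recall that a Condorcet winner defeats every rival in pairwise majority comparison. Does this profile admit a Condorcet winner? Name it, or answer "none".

Kappa

Head-to-head results (17 reviewers):
Gamma vs Theta: Gamma is ranked higher on 5+1+3 = 9 ballots, Theta on 8. Gamma wins 9–8.
Gamma vs Kappa: Gamma is ranked higher on 5+1 = 6 ballots, Kappa on 11. Kappa wins 11–6.
Theta vs Kappa: 8 to 9, Kappa.
Kappa wins every pairwise contest, so Kappa is the Condorcet winner.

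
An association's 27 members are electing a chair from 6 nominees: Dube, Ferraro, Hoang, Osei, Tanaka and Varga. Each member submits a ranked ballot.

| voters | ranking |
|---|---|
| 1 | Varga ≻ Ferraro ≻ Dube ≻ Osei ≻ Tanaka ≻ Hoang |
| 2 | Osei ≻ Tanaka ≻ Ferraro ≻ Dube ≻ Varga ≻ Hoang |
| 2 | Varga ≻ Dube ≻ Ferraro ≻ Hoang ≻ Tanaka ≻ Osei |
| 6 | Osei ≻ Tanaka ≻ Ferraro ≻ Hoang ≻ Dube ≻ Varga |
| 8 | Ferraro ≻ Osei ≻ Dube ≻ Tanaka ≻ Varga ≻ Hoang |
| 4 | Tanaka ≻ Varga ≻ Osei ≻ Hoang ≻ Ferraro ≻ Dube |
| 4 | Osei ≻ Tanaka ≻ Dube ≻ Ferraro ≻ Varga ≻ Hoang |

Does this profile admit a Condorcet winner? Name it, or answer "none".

Check each pair by majority over 27 ballots:
Dube vs Ferraro: Ferraro wins 21–6.
Dube vs Hoang: 1+2+2+8+4 = 17 for Dube, 10 for Hoang — Dube by 17–10.
Dube vs Osei: 1+2 = 3 for Dube, 24 for Osei — Osei by 24–3.
Dube–Tanaka: Tanaka 16–11.
Dube vs Varga: 20 to 7, Dube.
Ferraro–Hoang: Ferraro 23–4.
Ferraro vs Osei: Ferraro preferred on 1+2+8 = 11 ballots; Osei wins 16–11.
Ferraro vs Tanaka: Tanaka wins 16–11.
Ferraro vs Varga: 20 to 7, Ferraro.
Hoang vs Osei: Hoang preferred on 2 ballots; Osei wins 25–2.
Hoang vs Tanaka: Tanaka wins 25–2.
Hoang vs Varga: Hoang is ranked higher on 6 ballots, Varga on 21. Varga wins 21–6.
Osei–Tanaka: Osei 21–6.
Osei vs Varga: Osei is ranked higher on 2+6+8+4 = 20 ballots, Varga on 7. Osei wins 20–7.
Tanaka vs Varga: Tanaka, 24–3.
Only Osei has no losses; Osei is the Condorcet winner.

Osei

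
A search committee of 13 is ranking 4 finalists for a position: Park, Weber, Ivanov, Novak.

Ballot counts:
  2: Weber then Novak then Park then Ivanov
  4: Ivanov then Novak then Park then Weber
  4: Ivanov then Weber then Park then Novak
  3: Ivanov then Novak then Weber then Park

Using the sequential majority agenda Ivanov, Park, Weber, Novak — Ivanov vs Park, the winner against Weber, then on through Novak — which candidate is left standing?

Ivanov

Round 1: Ivanov vs Park — 11–2, Ivanov advances.
Round 2: Ivanov vs Weber — 11–2, Ivanov advances.
Round 3: Ivanov vs Novak — 11–2, Ivanov advances.
The agenda winner is Ivanov.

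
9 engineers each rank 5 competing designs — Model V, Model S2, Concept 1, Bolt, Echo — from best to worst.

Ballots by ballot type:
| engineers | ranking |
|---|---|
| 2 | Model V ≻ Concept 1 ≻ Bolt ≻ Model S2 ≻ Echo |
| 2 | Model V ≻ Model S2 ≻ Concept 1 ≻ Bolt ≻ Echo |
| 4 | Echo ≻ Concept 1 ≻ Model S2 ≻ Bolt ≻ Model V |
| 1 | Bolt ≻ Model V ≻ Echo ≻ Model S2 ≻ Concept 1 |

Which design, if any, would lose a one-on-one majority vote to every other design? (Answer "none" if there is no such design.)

Pairwise majorities:
Model V–Model S2: Model V 5–4.
Model V vs Concept 1: 5 to 4, Model V.
Model V vs Bolt: Bolt wins 5–4.
Model V vs Echo: 2+2+1 = 5 for Model V, 4 for Echo — Model V by 5–4.
Model S2 vs Concept 1: 2+1 = 3 for Model S2, 6 for Concept 1 — Concept 1 by 6–3.
Model S2 vs Bolt: Model S2, 6–3.
Model S2 vs Echo: Echo, 5–4.
Concept 1 vs Bolt: 2+2+4 = 8 for Concept 1, 1 for Bolt — Concept 1 by 8–1.
Concept 1–Echo: Echo 5–4.
Bolt vs Echo: Bolt is ranked higher on 2+2+1 = 5 ballots, Echo on 4. Bolt wins 5–4.
No design is winless: Model V beats Model S2; Model S2 beats Bolt; Concept 1 beats Model S2; Bolt beats Model V; Echo beats Model S2. There is no Condorcet loser.

none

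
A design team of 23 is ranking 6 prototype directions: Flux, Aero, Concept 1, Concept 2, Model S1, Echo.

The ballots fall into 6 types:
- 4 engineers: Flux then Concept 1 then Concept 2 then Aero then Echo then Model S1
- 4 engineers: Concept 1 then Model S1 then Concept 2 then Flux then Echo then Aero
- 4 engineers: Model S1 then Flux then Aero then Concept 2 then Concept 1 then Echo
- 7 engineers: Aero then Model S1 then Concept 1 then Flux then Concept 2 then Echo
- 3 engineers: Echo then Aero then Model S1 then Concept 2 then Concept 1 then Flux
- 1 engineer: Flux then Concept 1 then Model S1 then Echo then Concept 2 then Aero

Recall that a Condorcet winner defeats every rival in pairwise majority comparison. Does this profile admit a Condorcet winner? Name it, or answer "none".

Check each pair by majority over 23 ballots:
Flux vs Aero: 13 to 10, Flux.
Flux vs Concept 1: 4+4+1 = 9 for Flux, 14 for Concept 1 — Concept 1 by 14–9.
Flux vs Concept 2: Flux is ranked higher on 4+4+7+1 = 16 ballots, Concept 2 on 7. Flux wins 16–7.
Flux vs Model S1: 5 to 18, Model S1.
Flux vs Echo: 4+4+4+7+1 = 20 for Flux, 3 for Echo — Flux by 20–3.
Aero vs Concept 1: 4+7+3 = 14 for Aero, 9 for Concept 1 — Aero by 14–9.
Aero vs Concept 2: 14 to 9, Aero.
Aero vs Model S1: 14 to 9, Aero.
Aero vs Echo: Aero is ranked higher on 4+4+7 = 15 ballots, Echo on 8. Aero wins 15–8.
Concept 1 vs Concept 2: Concept 1 is ranked higher on 4+4+7+1 = 16 ballots, Concept 2 on 7. Concept 1 wins 16–7.
Concept 1 vs Model S1: Concept 1 is ranked higher on 4+4+1 = 9 ballots, Model S1 on 14. Model S1 wins 14–9.
Concept 1 vs Echo: Concept 1 is ranked higher on 4+4+4+7+1 = 20 ballots, Echo on 3. Concept 1 wins 20–3.
Concept 2 vs Model S1: 4 to 19, Model S1.
Concept 2 vs Echo: 4+4+4+7 = 19 for Concept 2, 4 for Echo — Concept 2 by 19–4.
Model S1 vs Echo: Model S1 preferred on 4+4+7+1 = 16 ballots; Model S1 wins 16–7.
Every design loses at least once (Flux loses to Concept 1; Aero loses to Flux; Concept 1 loses to Aero; Concept 2 loses to Flux; Model S1 loses to Aero; Echo loses to Flux). The majority relation contains the cycle Flux → Aero → Concept 1 → Flux, so there is no Condorcet winner.

none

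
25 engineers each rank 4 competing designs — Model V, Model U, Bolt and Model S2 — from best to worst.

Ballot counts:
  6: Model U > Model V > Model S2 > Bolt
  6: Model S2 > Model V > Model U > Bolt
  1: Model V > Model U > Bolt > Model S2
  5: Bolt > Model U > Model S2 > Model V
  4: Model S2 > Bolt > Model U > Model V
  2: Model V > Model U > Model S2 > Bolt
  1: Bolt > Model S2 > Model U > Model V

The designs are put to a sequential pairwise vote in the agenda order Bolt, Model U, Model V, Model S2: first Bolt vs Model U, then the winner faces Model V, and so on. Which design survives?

Model U

Round 1: Bolt vs Model U — 10–15, Model U advances.
Round 2: Model U vs Model V — 16–9, Model U advances.
Round 3: Model U vs Model S2 — 14–11, Model U advances.
Model U survives the agenda.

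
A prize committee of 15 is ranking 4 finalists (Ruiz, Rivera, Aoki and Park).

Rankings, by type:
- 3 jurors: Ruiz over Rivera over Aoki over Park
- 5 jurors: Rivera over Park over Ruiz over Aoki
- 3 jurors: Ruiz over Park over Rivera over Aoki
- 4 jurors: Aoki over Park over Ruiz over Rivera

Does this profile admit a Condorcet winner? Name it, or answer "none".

none

Head-to-head results (15 jurors):
Ruiz–Rivera: Ruiz 10–5.
Ruiz–Aoki: Ruiz 11–4.
Ruiz vs Park: Park, 9–6.
Rivera vs Aoki: Rivera, 11–4.
Rivera–Park: Rivera 8–7.
Aoki–Park: Park 8–7.
Every nominee loses at least once (Ruiz loses to Park; Rivera loses to Ruiz; Aoki loses to Ruiz; Park loses to Rivera). The majority relation contains the cycle Ruiz > Rivera > Park > Ruiz, so there is no Condorcet winner.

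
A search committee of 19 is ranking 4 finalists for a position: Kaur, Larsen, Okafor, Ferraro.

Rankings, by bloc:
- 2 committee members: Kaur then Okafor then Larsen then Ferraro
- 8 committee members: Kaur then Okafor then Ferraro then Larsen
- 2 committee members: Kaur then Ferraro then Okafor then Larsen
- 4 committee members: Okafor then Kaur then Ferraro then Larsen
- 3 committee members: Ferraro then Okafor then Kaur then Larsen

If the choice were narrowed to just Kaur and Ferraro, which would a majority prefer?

Kaur

Ballots ranking Kaur above Ferraro: 2 + 8 + 2 + 4 = 16.
Ballots ranking Ferraro above Kaur: 19 − 16 = 3.
Kaur wins the head-to-head 16–3.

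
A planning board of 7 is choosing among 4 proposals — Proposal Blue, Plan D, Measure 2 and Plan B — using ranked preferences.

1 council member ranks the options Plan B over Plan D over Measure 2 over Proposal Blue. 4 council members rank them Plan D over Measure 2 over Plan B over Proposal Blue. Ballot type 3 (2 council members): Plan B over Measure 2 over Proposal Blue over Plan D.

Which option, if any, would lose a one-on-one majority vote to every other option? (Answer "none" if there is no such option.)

Proposal Blue

Pairwise majorities:
Proposal Blue–Plan D: Plan D 5–2.
Proposal Blue vs Measure 2: 0 to 7, Measure 2.
Proposal Blue vs Plan B: Proposal Blue preferred on 0 ballots; Plan B wins 7–0.
Plan D vs Measure 2: Plan D, 5–2.
Plan D vs Plan B: Plan D preferred on 4 ballots; Plan D wins 4–3.
Measure 2 vs Plan B: Measure 2 preferred on 4 ballots; Measure 2 wins 4–3.
Proposal Blue is beaten in every head-to-head and is the Condorcet loser.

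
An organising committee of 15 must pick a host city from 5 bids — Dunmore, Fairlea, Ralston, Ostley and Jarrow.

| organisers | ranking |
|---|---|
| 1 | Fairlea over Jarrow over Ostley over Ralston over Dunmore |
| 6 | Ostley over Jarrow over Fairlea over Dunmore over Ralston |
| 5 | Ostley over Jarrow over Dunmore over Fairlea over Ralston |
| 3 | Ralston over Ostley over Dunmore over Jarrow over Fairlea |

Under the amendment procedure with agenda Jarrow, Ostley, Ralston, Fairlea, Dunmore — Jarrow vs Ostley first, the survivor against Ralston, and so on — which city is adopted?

Ostley

Round 1: Jarrow vs Ostley — 1–14, Ostley advances.
Round 2: Ostley vs Ralston — 12–3, Ostley advances.
Round 3: Ostley vs Fairlea — 14–1, Ostley advances.
Round 4: Ostley vs Dunmore — 15–0, Ostley advances.
The agenda winner is Ostley.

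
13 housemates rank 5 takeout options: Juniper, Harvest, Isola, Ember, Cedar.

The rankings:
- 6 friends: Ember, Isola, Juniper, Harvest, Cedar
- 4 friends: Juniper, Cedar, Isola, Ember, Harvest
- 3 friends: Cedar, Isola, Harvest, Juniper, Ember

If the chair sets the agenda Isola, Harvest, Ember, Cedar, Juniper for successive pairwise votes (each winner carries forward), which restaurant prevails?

Juniper

Round 1: Isola vs Harvest — 13–0, Isola advances.
Round 2: Isola vs Ember — 7–6, Isola advances.
Round 3: Isola vs Cedar — 6–7, Cedar advances.
Round 4: Cedar vs Juniper — 3–10, Juniper advances.
The agenda winner is Juniper.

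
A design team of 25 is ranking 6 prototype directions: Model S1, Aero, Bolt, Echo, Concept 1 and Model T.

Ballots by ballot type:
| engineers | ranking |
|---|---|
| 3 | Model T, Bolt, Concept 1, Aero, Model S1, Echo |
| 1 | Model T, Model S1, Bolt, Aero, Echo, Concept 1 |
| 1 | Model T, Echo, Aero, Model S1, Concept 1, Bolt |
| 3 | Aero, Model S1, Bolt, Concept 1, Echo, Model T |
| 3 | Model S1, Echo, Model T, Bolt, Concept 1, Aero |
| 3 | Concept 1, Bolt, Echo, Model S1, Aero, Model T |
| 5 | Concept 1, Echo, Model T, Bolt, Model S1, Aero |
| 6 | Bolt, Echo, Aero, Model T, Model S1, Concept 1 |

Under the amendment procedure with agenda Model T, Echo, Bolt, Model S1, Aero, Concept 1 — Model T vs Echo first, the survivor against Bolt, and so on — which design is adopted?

Round 1: Model T vs Echo — 5–20, Echo advances.
Round 2: Echo vs Bolt — 9–16, Bolt advances.
Round 3: Bolt vs Model S1 — 17–8, Bolt advances.
Round 4: Bolt vs Aero — 21–4, Bolt advances.
Round 5: Bolt vs Concept 1 — 16–9, Bolt advances.
Bolt survives the agenda.

Bolt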